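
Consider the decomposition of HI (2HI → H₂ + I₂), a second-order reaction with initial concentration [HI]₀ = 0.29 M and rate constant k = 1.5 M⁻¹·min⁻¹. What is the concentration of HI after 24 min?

0.02535 M

Step 1: For a second-order reaction: 1/[HI] = 1/[HI]₀ + kt
Step 2: 1/[HI] = 1/0.29 + 1.5 × 24
Step 3: 1/[HI] = 3.448 + 36 = 39.45
Step 4: [HI] = 1/39.45 = 0.02535 M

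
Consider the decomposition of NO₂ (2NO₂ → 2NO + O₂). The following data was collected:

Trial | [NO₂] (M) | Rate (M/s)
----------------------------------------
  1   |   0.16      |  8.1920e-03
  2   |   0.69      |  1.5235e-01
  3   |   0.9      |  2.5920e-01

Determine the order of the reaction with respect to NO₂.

second order (2)

Step 1: Compare trials to find order n where rate₂/rate₁ = ([NO₂]₂/[NO₂]₁)^n
Step 2: rate₂/rate₁ = 1.5235e-01/8.1920e-03 = 18.6
Step 3: [NO₂]₂/[NO₂]₁ = 0.69/0.16 = 4.312
Step 4: n = ln(18.6)/ln(4.312) = 2.00 ≈ 2
Step 5: The reaction is second order in NO₂.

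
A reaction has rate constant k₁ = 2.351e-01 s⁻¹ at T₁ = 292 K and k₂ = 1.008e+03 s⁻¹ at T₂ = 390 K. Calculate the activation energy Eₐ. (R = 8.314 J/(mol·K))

80.8 kJ/mol

Step 1: Use the two-temperature Arrhenius form: ln(k₂/k₁) = -Eₐ/R × (1/T₂ - 1/T₁)
Step 2: ln(k₂/k₁) = ln(1.008e+03/2.351e-01) = ln(4287.54) = 8.36347
Step 3: 1/T₂ - 1/T₁ = 1/390 - 1/292 = -8.605550e-04 K⁻¹
Step 4: Eₐ = -R × ln(k₂/k₁) / (1/T₂ - 1/T₁) = -8.314 × 8.36347 / -8.605550e-04
Step 5: Eₐ = 8.0801e+04 J/mol = 80.8 kJ/mol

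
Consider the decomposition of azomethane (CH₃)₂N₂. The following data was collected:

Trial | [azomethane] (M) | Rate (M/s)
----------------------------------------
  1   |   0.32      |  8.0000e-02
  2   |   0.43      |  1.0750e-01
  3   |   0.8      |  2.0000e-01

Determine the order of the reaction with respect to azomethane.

first order (1)

Step 1: Compare trials to find order n where rate₂/rate₁ = ([azomethane]₂/[azomethane]₁)^n
Step 2: rate₂/rate₁ = 1.0750e-01/8.0000e-02 = 1.344
Step 3: [azomethane]₂/[azomethane]₁ = 0.43/0.32 = 1.344
Step 4: n = ln(1.344)/ln(1.344) = 1.00 ≈ 1
Step 5: The reaction is first order in azomethane.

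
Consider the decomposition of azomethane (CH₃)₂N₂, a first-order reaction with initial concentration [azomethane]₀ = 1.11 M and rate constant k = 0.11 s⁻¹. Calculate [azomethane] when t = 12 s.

0.2965 M

Step 1: For a first-order reaction: [azomethane] = [azomethane]₀ × e^(-kt)
Step 2: [azomethane] = 1.11 × e^(-0.11 × 12)
Step 3: [azomethane] = 1.11 × e^(-1.32)
Step 4: [azomethane] = 1.11 × 0.267135 = 0.2965 M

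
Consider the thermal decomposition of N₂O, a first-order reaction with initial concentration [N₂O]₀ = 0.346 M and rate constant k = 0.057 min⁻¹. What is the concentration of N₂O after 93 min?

0.001725 M

Step 1: For a first-order reaction: [N₂O] = [N₂O]₀ × e^(-kt)
Step 2: [N₂O] = 0.346 × e^(-0.057 × 93)
Step 3: [N₂O] = 0.346 × e^(-5.301)
Step 4: [N₂O] = 0.346 × 0.0049866 = 0.001725 M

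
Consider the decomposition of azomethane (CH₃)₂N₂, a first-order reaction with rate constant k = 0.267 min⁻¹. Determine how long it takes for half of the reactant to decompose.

2.596 min

Step 1: For a first-order reaction, t₁/₂ = ln(2)/k
Step 2: t₁/₂ = ln(2)/0.267
Step 3: t₁/₂ = 0.6931/0.267 = 2.596 min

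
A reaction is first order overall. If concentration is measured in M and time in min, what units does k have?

min⁻¹

Step 1: For overall order n, rate = k × (concentration)^n.
Step 2: Rate has units M·min⁻¹; concentration term has units M^1.
Step 3: k = rate / (concentration)^n, so units of k = M^(1-1)·min⁻¹ = min⁻¹.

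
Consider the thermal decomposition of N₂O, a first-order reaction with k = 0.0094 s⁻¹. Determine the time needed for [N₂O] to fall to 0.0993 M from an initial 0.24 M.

93.88 s

Step 1: For first-order: t = ln([N₂O]₀/[N₂O])/k
Step 2: t = ln(0.24/0.0993)/0.0094
Step 3: t = ln(2.417)/0.0094
Step 4: t = 0.8825/0.0094 = 93.88 s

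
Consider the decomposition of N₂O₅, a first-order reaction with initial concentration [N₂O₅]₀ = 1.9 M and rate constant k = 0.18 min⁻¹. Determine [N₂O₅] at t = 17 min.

0.08909 M

Step 1: For a first-order reaction: [N₂O₅] = [N₂O₅]₀ × e^(-kt)
Step 2: [N₂O₅] = 1.9 × e^(-0.18 × 17)
Step 3: [N₂O₅] = 1.9 × e^(-3.06)
Step 4: [N₂O₅] = 1.9 × 0.0468877 = 0.08909 M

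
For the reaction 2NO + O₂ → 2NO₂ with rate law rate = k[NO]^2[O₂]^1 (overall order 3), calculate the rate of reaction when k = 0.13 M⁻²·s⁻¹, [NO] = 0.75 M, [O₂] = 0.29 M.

0.02121 M/s

Step 1: The rate law is rate = k[NO]^2[O₂]^1, overall order = 2+1 = 3
Step 2: Substitute values: rate = 0.13 × (0.75)^2 × (0.29)^1
Step 3: rate = 0.13 × 0.5625 × 0.29 = 0.0212062 M/s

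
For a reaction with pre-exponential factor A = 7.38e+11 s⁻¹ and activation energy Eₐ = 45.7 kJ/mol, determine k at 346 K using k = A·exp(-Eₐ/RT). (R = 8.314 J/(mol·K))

9.30e+04 s⁻¹

Step 1: Use the Arrhenius equation: k = A × exp(-Eₐ/RT)
Step 2: Convert Eₐ to J/mol: 45.7 kJ/mol = 45700 J/mol
Step 3: Calculate the exponent: -Eₐ/(RT) = -45700/(8.314 × 346) = -15.88657
Step 4: k = 7.38e+11 × exp(-15.88657)
Step 5: k = 7.38e+11 × 1.26052e-07 = 9.3026e+04 s⁻¹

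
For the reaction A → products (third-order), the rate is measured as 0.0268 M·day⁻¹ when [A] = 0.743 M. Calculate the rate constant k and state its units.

0.06534 M⁻²·day⁻¹

Step 1: rate = k[A]^3, so k = rate / [A]^3.
Step 2: k = 0.0268 / (0.743)^3 = 0.0268 / 0.4102.
Step 3: k = 0.06534 M⁻²·day⁻¹.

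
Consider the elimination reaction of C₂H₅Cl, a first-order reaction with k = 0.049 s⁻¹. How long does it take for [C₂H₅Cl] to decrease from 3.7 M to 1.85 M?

14.15 s

Step 1: For first-order: t = ln([C₂H₅Cl]₀/[C₂H₅Cl])/k
Step 2: t = ln(3.7/1.85)/0.049
Step 3: t = ln(2)/0.049
Step 4: t = 0.6931/0.049 = 14.15 s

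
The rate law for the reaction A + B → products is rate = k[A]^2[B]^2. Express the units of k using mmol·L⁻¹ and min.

(mmol·L⁻¹)⁻³·min⁻¹

Step 1: Overall order = 2 + 2 = 4.
Step 2: rate has units mmol·L⁻¹·min⁻¹; [A]^2[B]^2 has units (mmol·L⁻¹)^4.
Step 3: k = rate/([A]^2[B]^2), so units of k = (mmol·L⁻¹)^(1-4)·min⁻¹ = (mmol·L⁻¹)⁻³·min⁻¹.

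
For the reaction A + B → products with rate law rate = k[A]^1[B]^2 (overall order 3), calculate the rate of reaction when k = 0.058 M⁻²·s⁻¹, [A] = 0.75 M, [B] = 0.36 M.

0.005638 M/s

Step 1: The rate law is rate = k[A]^1[B]^2, overall order = 1+2 = 3
Step 2: Substitute values: rate = 0.058 × (0.75)^1 × (0.36)^2
Step 3: rate = 0.058 × 0.75 × 0.1296 = 0.0056376 M/s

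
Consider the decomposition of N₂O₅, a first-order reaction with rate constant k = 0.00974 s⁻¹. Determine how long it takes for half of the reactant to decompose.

71.17 s

Step 1: For a first-order reaction, t₁/₂ = ln(2)/k
Step 2: t₁/₂ = ln(2)/0.00974
Step 3: t₁/₂ = 0.6931/0.00974 = 71.17 s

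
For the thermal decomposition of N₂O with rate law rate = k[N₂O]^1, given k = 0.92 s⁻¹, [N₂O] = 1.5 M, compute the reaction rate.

1.38 M/s

Step 1: Identify the rate law: rate = k[N₂O]^1
Step 2: Substitute values: rate = 0.92 × (1.5)^1
Step 3: Calculate: rate = 0.92 × 1.5 = 1.38 M/s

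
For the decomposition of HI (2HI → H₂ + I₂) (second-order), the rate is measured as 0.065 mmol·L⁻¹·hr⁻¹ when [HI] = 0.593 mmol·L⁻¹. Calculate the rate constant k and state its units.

0.1848 (mmol·L⁻¹)⁻¹·hr⁻¹

Step 1: rate = k[HI]^2, so k = rate / [HI]^2.
Step 2: k = 0.065 / (0.593)^2 = 0.065 / 0.3516.
Step 3: k = 0.1848 (mmol·L⁻¹)⁻¹·hr⁻¹.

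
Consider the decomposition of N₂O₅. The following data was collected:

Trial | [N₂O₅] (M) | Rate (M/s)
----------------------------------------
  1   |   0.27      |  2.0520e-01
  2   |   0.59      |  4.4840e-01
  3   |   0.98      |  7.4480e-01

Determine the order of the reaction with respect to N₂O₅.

first order (1)

Step 1: Compare trials to find order n where rate₂/rate₁ = ([N₂O₅]₂/[N₂O₅]₁)^n
Step 2: rate₂/rate₁ = 4.4840e-01/2.0520e-01 = 2.185
Step 3: [N₂O₅]₂/[N₂O₅]₁ = 0.59/0.27 = 2.185
Step 4: n = ln(2.185)/ln(2.185) = 1.00 ≈ 1
Step 5: The reaction is first order in N₂O₅.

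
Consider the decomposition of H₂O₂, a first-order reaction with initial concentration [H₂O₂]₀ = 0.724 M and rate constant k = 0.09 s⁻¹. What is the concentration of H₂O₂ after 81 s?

0.000494 M

Step 1: For a first-order reaction: [H₂O₂] = [H₂O₂]₀ × e^(-kt)
Step 2: [H₂O₂] = 0.724 × e^(-0.09 × 81)
Step 3: [H₂O₂] = 0.724 × e^(-7.29)
Step 4: [H₂O₂] = 0.724 × 0.000682328 = 0.000494 M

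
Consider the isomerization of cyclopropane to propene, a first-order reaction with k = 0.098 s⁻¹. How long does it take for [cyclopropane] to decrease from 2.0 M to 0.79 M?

9.478 s

Step 1: For first-order: t = ln([cyclopropane]₀/[cyclopropane])/k
Step 2: t = ln(2.0/0.79)/0.098
Step 3: t = ln(2.532)/0.098
Step 4: t = 0.9289/0.098 = 9.478 s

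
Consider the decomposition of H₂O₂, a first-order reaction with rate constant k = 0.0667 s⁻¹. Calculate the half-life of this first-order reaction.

10.39 s

Step 1: For a first-order reaction, t₁/₂ = ln(2)/k
Step 2: t₁/₂ = ln(2)/0.0667
Step 3: t₁/₂ = 0.6931/0.0667 = 10.39 s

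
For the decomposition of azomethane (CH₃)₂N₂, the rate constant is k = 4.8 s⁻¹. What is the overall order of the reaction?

first order (1)

Step 1: The units of k for an nth-order reaction are (concentration)^(1-n)·(time)⁻¹.
Step 2: Here k has units s⁻¹, so the concentration exponent is 0.
Step 3: 1 - n = 0 ⇒ n = 1. The reaction is first order.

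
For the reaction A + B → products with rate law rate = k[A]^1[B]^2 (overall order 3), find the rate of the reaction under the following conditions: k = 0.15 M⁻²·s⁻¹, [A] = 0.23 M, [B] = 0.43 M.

0.006379 M/s

Step 1: The rate law is rate = k[A]^1[B]^2, overall order = 1+2 = 3
Step 2: Substitute values: rate = 0.15 × (0.23)^1 × (0.43)^2
Step 3: rate = 0.15 × 0.23 × 0.1849 = 0.00637905 M/s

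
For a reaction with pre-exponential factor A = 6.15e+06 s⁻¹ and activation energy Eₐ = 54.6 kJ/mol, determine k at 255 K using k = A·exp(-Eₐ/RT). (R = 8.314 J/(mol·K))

4.02e-05 s⁻¹

Step 1: Use the Arrhenius equation: k = A × exp(-Eₐ/RT)
Step 2: Convert Eₐ to J/mol: 54.6 kJ/mol = 54600 J/mol
Step 3: Calculate the exponent: -Eₐ/(RT) = -54600/(8.314 × 255) = -25.75387
Step 4: k = 6.15e+06 × exp(-25.75387)
Step 5: k = 6.15e+06 × 6.53486e-12 = 4.0189e-05 s⁻¹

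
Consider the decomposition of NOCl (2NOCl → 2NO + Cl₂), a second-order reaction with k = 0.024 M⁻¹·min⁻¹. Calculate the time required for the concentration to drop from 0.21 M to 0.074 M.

364.7 min

Step 1: For second-order: t = (1/[NOCl] - 1/[NOCl]₀)/k
Step 2: t = (1/0.074 - 1/0.21)/0.024
Step 3: t = (13.51 - 4.762)/0.024
Step 4: t = 8.752/0.024 = 364.7 min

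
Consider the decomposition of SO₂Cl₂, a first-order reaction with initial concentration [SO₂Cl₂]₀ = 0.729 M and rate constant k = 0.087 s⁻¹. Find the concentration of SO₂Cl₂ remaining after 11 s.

0.28 M

Step 1: For a first-order reaction: [SO₂Cl₂] = [SO₂Cl₂]₀ × e^(-kt)
Step 2: [SO₂Cl₂] = 0.729 × e^(-0.087 × 11)
Step 3: [SO₂Cl₂] = 0.729 × e^(-0.957)
Step 4: [SO₂Cl₂] = 0.729 × 0.384043 = 0.28 M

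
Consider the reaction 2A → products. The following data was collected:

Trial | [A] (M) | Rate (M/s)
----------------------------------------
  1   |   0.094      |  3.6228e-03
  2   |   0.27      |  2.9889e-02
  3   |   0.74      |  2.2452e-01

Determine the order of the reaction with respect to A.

second order (2)

Step 1: Compare trials to find order n where rate₂/rate₁ = ([A]₂/[A]₁)^n
Step 2: rate₂/rate₁ = 2.9889e-02/3.6228e-03 = 8.25
Step 3: [A]₂/[A]₁ = 0.27/0.094 = 2.872
Step 4: n = ln(8.25)/ln(2.872) = 2.00 ≈ 2
Step 5: The reaction is second order in A.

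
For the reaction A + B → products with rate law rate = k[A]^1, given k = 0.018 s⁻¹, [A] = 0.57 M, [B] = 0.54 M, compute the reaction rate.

0.01026 M/s

Step 1: The rate law is rate = k[A]^1
Step 2: Note that the rate does not depend on [B] (zero order in B).
Step 3: rate = 0.018 × (0.57)^1 = 0.01026 M/s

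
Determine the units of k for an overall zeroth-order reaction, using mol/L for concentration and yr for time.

mol/L·yr⁻¹

Step 1: For overall order n, rate = k × (concentration)^n.
Step 2: Rate has units mol/L·yr⁻¹; concentration term has units (mol/L)^0.
Step 3: k = rate / (concentration)^n, so units of k = (mol/L)^(1-0)·yr⁻¹ = mol/L·yr⁻¹.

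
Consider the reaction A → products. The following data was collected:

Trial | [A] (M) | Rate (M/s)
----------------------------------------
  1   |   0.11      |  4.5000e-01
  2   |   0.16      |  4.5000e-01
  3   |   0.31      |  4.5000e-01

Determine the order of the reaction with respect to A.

zeroth order (0)

Step 1: Compare trials - when concentration changes, rate stays constant.
Step 2: rate₂/rate₁ = 4.5000e-01/4.5000e-01 = 1
Step 3: [A]₂/[A]₁ = 0.16/0.11 = 1.455
Step 4: Since rate ratio ≈ (conc ratio)^0, the reaction is zeroth order.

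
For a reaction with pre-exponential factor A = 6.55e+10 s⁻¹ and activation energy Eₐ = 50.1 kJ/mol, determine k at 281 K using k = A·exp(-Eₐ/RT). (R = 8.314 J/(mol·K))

3.18e+01 s⁻¹

Step 1: Use the Arrhenius equation: k = A × exp(-Eₐ/RT)
Step 2: Convert Eₐ to J/mol: 50.1 kJ/mol = 50100 J/mol
Step 3: Calculate the exponent: -Eₐ/(RT) = -50100/(8.314 × 281) = -21.44477
Step 4: k = 6.55e+10 × exp(-21.44477)
Step 5: k = 6.55e+10 × 4.86021e-10 = 3.1834e+01 s⁻¹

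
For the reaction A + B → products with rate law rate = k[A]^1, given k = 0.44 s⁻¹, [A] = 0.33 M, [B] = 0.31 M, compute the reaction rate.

0.1452 M/s

Step 1: The rate law is rate = k[A]^1
Step 2: Note that the rate does not depend on [B] (zero order in B).
Step 3: rate = 0.44 × (0.33)^1 = 0.1452 M/s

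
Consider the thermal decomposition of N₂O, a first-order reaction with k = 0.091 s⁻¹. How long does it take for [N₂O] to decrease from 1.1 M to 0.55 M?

7.617 s

Step 1: For first-order: t = ln([N₂O]₀/[N₂O])/k
Step 2: t = ln(1.1/0.55)/0.091
Step 3: t = ln(2)/0.091
Step 4: t = 0.6931/0.091 = 7.617 s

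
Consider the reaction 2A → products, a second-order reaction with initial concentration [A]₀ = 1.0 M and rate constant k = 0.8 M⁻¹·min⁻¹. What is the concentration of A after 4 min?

0.2381 M

Step 1: For a second-order reaction: 1/[A] = 1/[A]₀ + kt
Step 2: 1/[A] = 1/1.0 + 0.8 × 4
Step 3: 1/[A] = 1 + 3.2 = 4.2
Step 4: [A] = 1/4.2 = 0.2381 M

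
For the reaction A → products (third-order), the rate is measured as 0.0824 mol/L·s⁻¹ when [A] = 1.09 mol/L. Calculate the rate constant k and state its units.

0.06363 (mol/L)⁻²·s⁻¹

Step 1: rate = k[A]^3, so k = rate / [A]^3.
Step 2: k = 0.0824 / (1.09)^3 = 0.0824 / 1.295.
Step 3: k = 0.06363 (mol/L)⁻²·s⁻¹.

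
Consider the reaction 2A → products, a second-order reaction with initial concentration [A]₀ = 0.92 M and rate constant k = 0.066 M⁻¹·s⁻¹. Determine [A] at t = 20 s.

0.4155 M

Step 1: For a second-order reaction: 1/[A] = 1/[A]₀ + kt
Step 2: 1/[A] = 1/0.92 + 0.066 × 20
Step 3: 1/[A] = 1.087 + 1.32 = 2.407
Step 4: [A] = 1/2.407 = 0.4155 M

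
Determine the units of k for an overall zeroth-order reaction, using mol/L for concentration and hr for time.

mol/L·hr⁻¹

Step 1: For overall order n, rate = k × (concentration)^n.
Step 2: Rate has units mol/L·hr⁻¹; concentration term has units (mol/L)^0.
Step 3: k = rate / (concentration)^n, so units of k = (mol/L)^(1-0)·hr⁻¹ = mol/L·hr⁻¹.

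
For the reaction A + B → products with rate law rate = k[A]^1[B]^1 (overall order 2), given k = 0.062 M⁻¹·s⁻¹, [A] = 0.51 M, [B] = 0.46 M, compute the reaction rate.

0.01455 M/s

Step 1: The rate law is rate = k[A]^1[B]^1, overall order = 1+1 = 2
Step 2: Substitute values: rate = 0.062 × (0.51)^1 × (0.46)^1
Step 3: rate = 0.062 × 0.51 × 0.46 = 0.0145452 M/s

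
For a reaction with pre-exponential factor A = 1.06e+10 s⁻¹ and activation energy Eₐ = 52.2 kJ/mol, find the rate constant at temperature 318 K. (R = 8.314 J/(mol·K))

2.82e+01 s⁻¹

Step 1: Use the Arrhenius equation: k = A × exp(-Eₐ/RT)
Step 2: Convert Eₐ to J/mol: 52.2 kJ/mol = 52200 J/mol
Step 3: Calculate the exponent: -Eₐ/(RT) = -52200/(8.314 × 318) = -19.74392
Step 4: k = 1.06e+10 × exp(-19.74392)
Step 5: k = 1.06e+10 × 2.66271e-09 = 2.8225e+01 s⁻¹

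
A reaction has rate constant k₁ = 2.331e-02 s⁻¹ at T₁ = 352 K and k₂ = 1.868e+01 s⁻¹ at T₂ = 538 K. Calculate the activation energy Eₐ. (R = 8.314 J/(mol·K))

56.6 kJ/mol

Step 1: Use the two-temperature Arrhenius form: ln(k₂/k₁) = -Eₐ/R × (1/T₂ - 1/T₁)
Step 2: ln(k₂/k₁) = ln(1.868e+01/2.331e-02) = ln(801.373) = 6.68633
Step 3: 1/T₂ - 1/T₁ = 1/538 - 1/352 = -9.821730e-04 K⁻¹
Step 4: Eₐ = -R × ln(k₂/k₁) / (1/T₂ - 1/T₁) = -8.314 × 6.68633 / -9.821730e-04
Step 5: Eₐ = 5.6599e+04 J/mol = 56.6 kJ/mol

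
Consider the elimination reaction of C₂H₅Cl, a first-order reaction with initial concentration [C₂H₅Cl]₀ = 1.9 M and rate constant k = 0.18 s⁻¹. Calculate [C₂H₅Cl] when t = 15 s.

0.1277 M

Step 1: For a first-order reaction: [C₂H₅Cl] = [C₂H₅Cl]₀ × e^(-kt)
Step 2: [C₂H₅Cl] = 1.9 × e^(-0.18 × 15)
Step 3: [C₂H₅Cl] = 1.9 × e^(-2.7)
Step 4: [C₂H₅Cl] = 1.9 × 0.0672055 = 0.1277 M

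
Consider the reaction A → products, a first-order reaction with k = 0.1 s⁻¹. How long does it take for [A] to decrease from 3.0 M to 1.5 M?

6.931 s

Step 1: For first-order: t = ln([A]₀/[A])/k
Step 2: t = ln(3.0/1.5)/0.1
Step 3: t = ln(2)/0.1
Step 4: t = 0.6931/0.1 = 6.931 s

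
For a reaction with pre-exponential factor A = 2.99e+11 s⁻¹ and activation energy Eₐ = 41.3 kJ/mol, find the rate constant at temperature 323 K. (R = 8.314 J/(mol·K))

6.26e+04 s⁻¹

Step 1: Use the Arrhenius equation: k = A × exp(-Eₐ/RT)
Step 2: Convert Eₐ to J/mol: 41.3 kJ/mol = 41300 J/mol
Step 3: Calculate the exponent: -Eₐ/(RT) = -41300/(8.314 × 323) = -15.37933
Step 4: k = 2.99e+11 × exp(-15.37933)
Step 5: k = 2.99e+11 × 2.09335e-07 = 6.2591e+04 s⁻¹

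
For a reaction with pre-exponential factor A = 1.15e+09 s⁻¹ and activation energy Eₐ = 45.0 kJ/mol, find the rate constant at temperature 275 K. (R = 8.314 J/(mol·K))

3.26e+00 s⁻¹

Step 1: Use the Arrhenius equation: k = A × exp(-Eₐ/RT)
Step 2: Convert Eₐ to J/mol: 45.0 kJ/mol = 45000 J/mol
Step 3: Calculate the exponent: -Eₐ/(RT) = -45000/(8.314 × 275) = -19.68203
Step 4: k = 1.15e+09 × exp(-19.68203)
Step 5: k = 1.15e+09 × 2.83272e-09 = 3.2576e+00 s⁻¹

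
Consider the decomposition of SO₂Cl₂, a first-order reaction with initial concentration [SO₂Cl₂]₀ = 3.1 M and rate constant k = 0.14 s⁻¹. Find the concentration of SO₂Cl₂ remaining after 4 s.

1.771 M

Step 1: For a first-order reaction: [SO₂Cl₂] = [SO₂Cl₂]₀ × e^(-kt)
Step 2: [SO₂Cl₂] = 3.1 × e^(-0.14 × 4)
Step 3: [SO₂Cl₂] = 3.1 × e^(-0.56)
Step 4: [SO₂Cl₂] = 3.1 × 0.571209 = 1.771 M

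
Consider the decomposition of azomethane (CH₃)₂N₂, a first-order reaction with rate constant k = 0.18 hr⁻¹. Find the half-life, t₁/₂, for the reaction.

3.851 hr

Step 1: For a first-order reaction, t₁/₂ = ln(2)/k
Step 2: t₁/₂ = ln(2)/0.18
Step 3: t₁/₂ = 0.6931/0.18 = 3.851 hr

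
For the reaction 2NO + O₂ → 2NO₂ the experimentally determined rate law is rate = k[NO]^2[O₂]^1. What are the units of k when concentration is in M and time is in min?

M⁻²·min⁻¹

Step 1: Overall order = 2 + 1 = 3.
Step 2: rate has units M·min⁻¹; [NO]^2[O₂]^1 has units M^3.
Step 3: k = rate/([NO]^2[O₂]^1), so units of k = M^(1-3)·min⁻¹ = M⁻²·min⁻¹.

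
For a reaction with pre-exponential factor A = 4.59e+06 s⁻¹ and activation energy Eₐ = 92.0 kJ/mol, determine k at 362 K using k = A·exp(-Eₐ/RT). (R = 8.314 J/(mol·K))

2.43e-07 s⁻¹

Step 1: Use the Arrhenius equation: k = A × exp(-Eₐ/RT)
Step 2: Convert Eₐ to J/mol: 92.0 kJ/mol = 92000 J/mol
Step 3: Calculate the exponent: -Eₐ/(RT) = -92000/(8.314 × 362) = -30.56816
Step 4: k = 4.59e+06 × exp(-30.56816)
Step 5: k = 4.59e+06 × 5.30172e-14 = 2.4335e-07 s⁻¹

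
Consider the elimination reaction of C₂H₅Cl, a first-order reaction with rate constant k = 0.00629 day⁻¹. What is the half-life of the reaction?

110.2 day

Step 1: For a first-order reaction, t₁/₂ = ln(2)/k
Step 2: t₁/₂ = ln(2)/0.00629
Step 3: t₁/₂ = 0.6931/0.00629 = 110.2 day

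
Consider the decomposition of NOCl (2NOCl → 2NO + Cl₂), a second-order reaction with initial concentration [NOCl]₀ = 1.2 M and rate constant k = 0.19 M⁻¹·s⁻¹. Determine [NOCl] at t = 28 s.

0.1625 M

Step 1: For a second-order reaction: 1/[NOCl] = 1/[NOCl]₀ + kt
Step 2: 1/[NOCl] = 1/1.2 + 0.19 × 28
Step 3: 1/[NOCl] = 0.8333 + 5.32 = 6.153
Step 4: [NOCl] = 1/6.153 = 0.1625 M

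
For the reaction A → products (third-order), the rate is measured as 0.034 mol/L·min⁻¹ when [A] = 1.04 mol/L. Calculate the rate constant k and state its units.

0.03023 (mol/L)⁻²·min⁻¹

Step 1: rate = k[A]^3, so k = rate / [A]^3.
Step 2: k = 0.034 / (1.04)^3 = 0.034 / 1.125.
Step 3: k = 0.03023 (mol/L)⁻²·min⁻¹.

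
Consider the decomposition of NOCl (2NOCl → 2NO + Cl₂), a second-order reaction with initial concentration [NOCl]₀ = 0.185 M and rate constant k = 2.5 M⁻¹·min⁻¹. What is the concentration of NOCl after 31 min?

0.01206 M

Step 1: For a second-order reaction: 1/[NOCl] = 1/[NOCl]₀ + kt
Step 2: 1/[NOCl] = 1/0.185 + 2.5 × 31
Step 3: 1/[NOCl] = 5.405 + 77.5 = 82.91
Step 4: [NOCl] = 1/82.91 = 0.01206 M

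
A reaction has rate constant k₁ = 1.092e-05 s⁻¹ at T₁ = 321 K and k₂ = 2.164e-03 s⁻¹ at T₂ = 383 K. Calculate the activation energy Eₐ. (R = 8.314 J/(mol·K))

87.2 kJ/mol

Step 1: Use the two-temperature Arrhenius form: ln(k₂/k₁) = -Eₐ/R × (1/T₂ - 1/T₁)
Step 2: ln(k₂/k₁) = ln(2.164e-03/1.092e-05) = ln(198.168) = 5.28912
Step 3: 1/T₂ - 1/T₁ = 1/383 - 1/321 = -5.042987e-04 K⁻¹
Step 4: Eₐ = -R × ln(k₂/k₁) / (1/T₂ - 1/T₁) = -8.314 × 5.28912 / -5.042987e-04
Step 5: Eₐ = 8.7198e+04 J/mol = 87.2 kJ/mol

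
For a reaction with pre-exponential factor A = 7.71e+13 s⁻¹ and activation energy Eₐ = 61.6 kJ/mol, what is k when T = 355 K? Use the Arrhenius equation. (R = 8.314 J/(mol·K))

6.65e+04 s⁻¹

Step 1: Use the Arrhenius equation: k = A × exp(-Eₐ/RT)
Step 2: Convert Eₐ to J/mol: 61.6 kJ/mol = 61600 J/mol
Step 3: Calculate the exponent: -Eₐ/(RT) = -61600/(8.314 × 355) = -20.87096
Step 4: k = 7.71e+13 × exp(-20.87096)
Step 5: k = 7.71e+13 × 8.62695e-10 = 6.6514e+04 s⁻¹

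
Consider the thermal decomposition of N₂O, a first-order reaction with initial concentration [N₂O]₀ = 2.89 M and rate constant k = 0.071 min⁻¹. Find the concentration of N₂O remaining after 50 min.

0.08301 M

Step 1: For a first-order reaction: [N₂O] = [N₂O]₀ × e^(-kt)
Step 2: [N₂O] = 2.89 × e^(-0.071 × 50)
Step 3: [N₂O] = 2.89 × e^(-3.55)
Step 4: [N₂O] = 2.89 × 0.0287246 = 0.08301 M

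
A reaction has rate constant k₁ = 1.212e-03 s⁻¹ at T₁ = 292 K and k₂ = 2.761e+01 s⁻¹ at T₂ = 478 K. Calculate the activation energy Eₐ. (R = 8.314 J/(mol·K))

62.6 kJ/mol

Step 1: Use the two-temperature Arrhenius form: ln(k₂/k₁) = -Eₐ/R × (1/T₂ - 1/T₁)
Step 2: ln(k₂/k₁) = ln(2.761e+01/1.212e-03) = ln(22780.5) = 10.0337
Step 3: 1/T₂ - 1/T₁ = 1/478 - 1/292 = -1.332607e-03 K⁻¹
Step 4: Eₐ = -R × ln(k₂/k₁) / (1/T₂ - 1/T₁) = -8.314 × 10.0337 / -1.332607e-03
Step 5: Eₐ = 6.2599e+04 J/mol = 62.6 kJ/mol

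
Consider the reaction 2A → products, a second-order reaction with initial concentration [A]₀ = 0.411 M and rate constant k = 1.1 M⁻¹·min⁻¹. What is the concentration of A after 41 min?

0.02104 M

Step 1: For a second-order reaction: 1/[A] = 1/[A]₀ + kt
Step 2: 1/[A] = 1/0.411 + 1.1 × 41
Step 3: 1/[A] = 2.433 + 45.1 = 47.53
Step 4: [A] = 1/47.53 = 0.02104 M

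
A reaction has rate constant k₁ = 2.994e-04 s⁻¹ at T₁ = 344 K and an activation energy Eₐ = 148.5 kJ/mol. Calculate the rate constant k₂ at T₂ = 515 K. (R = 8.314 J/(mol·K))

9.197e+03 s⁻¹

Step 1: Use the two-temperature Arrhenius form: ln(k₂/k₁) = -Eₐ/R × (1/T₂ - 1/T₁)
Step 2: Convert Eₐ to J/mol: 148.5 kJ/mol = 148500 J/mol
Step 3: 1/T₂ - 1/T₁ = 1/515 - 1/344 = -9.652292e-04 K⁻¹
Step 4: ln(k₂/k₁) = -148500/8.314 × -9.652292e-04 = 17.24038
Step 5: k₂ = k₁ × exp(17.24038) = 2.994e-04 × 3.07186e+07 = 9.197e+03 s⁻¹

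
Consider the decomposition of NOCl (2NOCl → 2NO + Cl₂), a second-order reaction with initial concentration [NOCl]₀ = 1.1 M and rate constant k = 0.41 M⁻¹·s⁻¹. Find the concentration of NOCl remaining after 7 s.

0.2646 M

Step 1: For a second-order reaction: 1/[NOCl] = 1/[NOCl]₀ + kt
Step 2: 1/[NOCl] = 1/1.1 + 0.41 × 7
Step 3: 1/[NOCl] = 0.9091 + 2.87 = 3.779
Step 4: [NOCl] = 1/3.779 = 0.2646 M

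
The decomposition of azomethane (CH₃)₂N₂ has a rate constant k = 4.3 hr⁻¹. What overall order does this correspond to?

first order (1)

Step 1: The units of k for an nth-order reaction are (concentration)^(1-n)·(time)⁻¹.
Step 2: Here k has units hr⁻¹, so the concentration exponent is 0.
Step 3: 1 - n = 0 ⇒ n = 1. The reaction is first order.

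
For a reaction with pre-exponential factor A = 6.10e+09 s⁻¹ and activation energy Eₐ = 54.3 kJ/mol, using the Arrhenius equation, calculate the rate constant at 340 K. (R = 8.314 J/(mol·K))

2.77e+01 s⁻¹

Step 1: Use the Arrhenius equation: k = A × exp(-Eₐ/RT)
Step 2: Convert Eₐ to J/mol: 54.3 kJ/mol = 54300 J/mol
Step 3: Calculate the exponent: -Eₐ/(RT) = -54300/(8.314 × 340) = -19.20927
Step 4: k = 6.10e+09 × exp(-19.20927)
Step 5: k = 6.10e+09 × 4.54486e-09 = 2.7724e+01 s⁻¹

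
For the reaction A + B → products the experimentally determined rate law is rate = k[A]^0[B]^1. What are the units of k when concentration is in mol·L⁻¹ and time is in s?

s⁻¹

Step 1: Overall order = 0 + 1 = 1.
Step 2: rate has units mol·L⁻¹·s⁻¹; [A]^0[B]^1 has units (mol·L⁻¹)^1.
Step 3: k = rate/([A]^0[B]^1), so units of k = (mol·L⁻¹)^(1-1)·s⁻¹ = s⁻¹.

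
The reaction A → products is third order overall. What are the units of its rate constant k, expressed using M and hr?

M⁻²·hr⁻¹

Step 1: For overall order n, rate = k × (concentration)^n.
Step 2: Rate has units M·hr⁻¹; concentration term has units M^3.
Step 3: k = rate / (concentration)^n, so units of k = M^(1-3)·hr⁻¹ = M⁻²·hr⁻¹.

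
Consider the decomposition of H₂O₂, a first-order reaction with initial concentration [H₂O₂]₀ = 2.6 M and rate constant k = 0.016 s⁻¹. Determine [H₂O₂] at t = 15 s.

2.045 M

Step 1: For a first-order reaction: [H₂O₂] = [H₂O₂]₀ × e^(-kt)
Step 2: [H₂O₂] = 2.6 × e^(-0.016 × 15)
Step 3: [H₂O₂] = 2.6 × e^(-0.24)
Step 4: [H₂O₂] = 2.6 × 0.786628 = 2.045 M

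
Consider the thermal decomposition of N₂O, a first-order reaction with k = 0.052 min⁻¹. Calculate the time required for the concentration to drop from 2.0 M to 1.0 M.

13.33 min

Step 1: For first-order: t = ln([N₂O]₀/[N₂O])/k
Step 2: t = ln(2.0/1.0)/0.052
Step 3: t = ln(2)/0.052
Step 4: t = 0.6931/0.052 = 13.33 min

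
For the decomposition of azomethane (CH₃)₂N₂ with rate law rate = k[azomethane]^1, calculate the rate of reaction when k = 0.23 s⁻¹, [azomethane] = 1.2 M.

0.276 M/s

Step 1: Identify the rate law: rate = k[azomethane]^1
Step 2: Substitute values: rate = 0.23 × (1.2)^1
Step 3: Calculate: rate = 0.23 × 1.2 = 0.276 M/s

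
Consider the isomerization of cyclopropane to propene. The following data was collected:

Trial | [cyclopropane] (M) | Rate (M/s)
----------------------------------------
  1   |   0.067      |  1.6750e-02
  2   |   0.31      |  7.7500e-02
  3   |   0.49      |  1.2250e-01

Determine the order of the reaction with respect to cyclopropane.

first order (1)

Step 1: Compare trials to find order n where rate₂/rate₁ = ([cyclopropane]₂/[cyclopropane]₁)^n
Step 2: rate₂/rate₁ = 7.7500e-02/1.6750e-02 = 4.627
Step 3: [cyclopropane]₂/[cyclopropane]₁ = 0.31/0.067 = 4.627
Step 4: n = ln(4.627)/ln(4.627) = 1.00 ≈ 1
Step 5: The reaction is first order in cyclopropane.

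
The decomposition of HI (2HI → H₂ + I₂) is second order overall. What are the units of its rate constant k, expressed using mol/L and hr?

(mol/L)⁻¹·hr⁻¹

Step 1: For overall order n, rate = k × (concentration)^n.
Step 2: Rate has units mol/L·hr⁻¹; concentration term has units (mol/L)^2.
Step 3: k = rate / (concentration)^n, so units of k = (mol/L)^(1-2)·hr⁻¹ = (mol/L)⁻¹·hr⁻¹.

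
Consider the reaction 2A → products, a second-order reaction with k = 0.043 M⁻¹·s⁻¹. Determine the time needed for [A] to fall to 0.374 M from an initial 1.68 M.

48.34 s

Step 1: For second-order: t = (1/[A] - 1/[A]₀)/k
Step 2: t = (1/0.374 - 1/1.68)/0.043
Step 3: t = (2.674 - 0.5952)/0.043
Step 4: t = 2.079/0.043 = 48.34 s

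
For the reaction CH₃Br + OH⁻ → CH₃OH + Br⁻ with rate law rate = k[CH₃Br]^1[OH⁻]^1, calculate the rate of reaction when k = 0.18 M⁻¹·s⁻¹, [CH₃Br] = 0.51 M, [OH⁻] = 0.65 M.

0.05967 M/s

Step 1: The rate law is rate = k[CH₃Br]^1[OH⁻]^1
Step 2: Substitute: rate = 0.18 × (0.51)^1 × (0.65)^1
Step 3: rate = 0.18 × 0.51 × 0.65 = 0.05967 M/s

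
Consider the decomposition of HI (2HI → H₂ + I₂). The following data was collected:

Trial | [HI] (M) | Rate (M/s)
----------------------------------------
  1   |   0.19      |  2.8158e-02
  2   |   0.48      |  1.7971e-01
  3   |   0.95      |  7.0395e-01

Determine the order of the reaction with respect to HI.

second order (2)

Step 1: Compare trials to find order n where rate₂/rate₁ = ([HI]₂/[HI]₁)^n
Step 2: rate₂/rate₁ = 1.7971e-01/2.8158e-02 = 6.382
Step 3: [HI]₂/[HI]₁ = 0.48/0.19 = 2.526
Step 4: n = ln(6.382)/ln(2.526) = 2.00 ≈ 2
Step 5: The reaction is second order in HI.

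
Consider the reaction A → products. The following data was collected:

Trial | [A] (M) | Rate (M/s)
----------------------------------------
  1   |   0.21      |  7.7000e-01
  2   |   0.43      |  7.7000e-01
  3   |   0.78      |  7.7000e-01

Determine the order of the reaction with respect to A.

zeroth order (0)

Step 1: Compare trials - when concentration changes, rate stays constant.
Step 2: rate₂/rate₁ = 7.7000e-01/7.7000e-01 = 1
Step 3: [A]₂/[A]₁ = 0.43/0.21 = 2.048
Step 4: Since rate ratio ≈ (conc ratio)^0, the reaction is zeroth order.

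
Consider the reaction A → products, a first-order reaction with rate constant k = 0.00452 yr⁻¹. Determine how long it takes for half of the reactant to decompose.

153.4 yr

Step 1: For a first-order reaction, t₁/₂ = ln(2)/k
Step 2: t₁/₂ = ln(2)/0.00452
Step 3: t₁/₂ = 0.6931/0.00452 = 153.4 yr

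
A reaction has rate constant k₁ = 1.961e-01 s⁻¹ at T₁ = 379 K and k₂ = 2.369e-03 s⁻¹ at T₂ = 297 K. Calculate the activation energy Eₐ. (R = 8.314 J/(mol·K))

50.4 kJ/mol

Step 1: Use the two-temperature Arrhenius form: ln(k₂/k₁) = -Eₐ/R × (1/T₂ - 1/T₁)
Step 2: ln(k₂/k₁) = ln(2.369e-03/1.961e-01) = ln(0.0120806) = -4.41616
Step 3: 1/T₂ - 1/T₁ = 1/297 - 1/379 = 7.284809e-04 K⁻¹
Step 4: Eₐ = -R × ln(k₂/k₁) / (1/T₂ - 1/T₁) = -8.314 × -4.41616 / 7.284809e-04
Step 5: Eₐ = 5.0401e+04 J/mol = 50.4 kJ/mol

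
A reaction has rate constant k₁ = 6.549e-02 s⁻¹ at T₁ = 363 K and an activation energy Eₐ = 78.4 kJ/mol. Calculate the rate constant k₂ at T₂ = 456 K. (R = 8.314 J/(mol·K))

1.309e+01 s⁻¹

Step 1: Use the two-temperature Arrhenius form: ln(k₂/k₁) = -Eₐ/R × (1/T₂ - 1/T₁)
Step 2: Convert Eₐ to J/mol: 78.4 kJ/mol = 78400 J/mol
Step 3: 1/T₂ - 1/T₁ = 1/456 - 1/363 = -5.618385e-04 K⁻¹
Step 4: ln(k₂/k₁) = -78400/8.314 × -5.618385e-04 = 5.29807
Step 5: k₂ = k₁ × exp(5.29807) = 6.549e-02 × 1.99951e+02 = 1.309e+01 s⁻¹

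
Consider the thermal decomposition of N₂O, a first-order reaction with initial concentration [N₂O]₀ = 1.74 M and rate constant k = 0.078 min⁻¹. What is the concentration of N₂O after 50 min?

0.03522 M

Step 1: For a first-order reaction: [N₂O] = [N₂O]₀ × e^(-kt)
Step 2: [N₂O] = 1.74 × e^(-0.078 × 50)
Step 3: [N₂O] = 1.74 × e^(-3.9)
Step 4: [N₂O] = 1.74 × 0.0202419 = 0.03522 M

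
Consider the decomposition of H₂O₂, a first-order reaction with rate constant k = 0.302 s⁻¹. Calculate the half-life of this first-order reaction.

2.295 s

Step 1: For a first-order reaction, t₁/₂ = ln(2)/k
Step 2: t₁/₂ = ln(2)/0.302
Step 3: t₁/₂ = 0.6931/0.302 = 2.295 s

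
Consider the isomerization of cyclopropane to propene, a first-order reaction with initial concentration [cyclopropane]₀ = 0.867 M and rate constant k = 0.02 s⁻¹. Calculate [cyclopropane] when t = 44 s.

0.3596 M

Step 1: For a first-order reaction: [cyclopropane] = [cyclopropane]₀ × e^(-kt)
Step 2: [cyclopropane] = 0.867 × e^(-0.02 × 44)
Step 3: [cyclopropane] = 0.867 × e^(-0.88)
Step 4: [cyclopropane] = 0.867 × 0.414783 = 0.3596 M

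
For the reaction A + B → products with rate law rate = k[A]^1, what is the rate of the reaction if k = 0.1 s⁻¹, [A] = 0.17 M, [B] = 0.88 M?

0.017 M/s

Step 1: The rate law is rate = k[A]^1
Step 2: Note that the rate does not depend on [B] (zero order in B).
Step 3: rate = 0.1 × (0.17)^1 = 0.017 M/s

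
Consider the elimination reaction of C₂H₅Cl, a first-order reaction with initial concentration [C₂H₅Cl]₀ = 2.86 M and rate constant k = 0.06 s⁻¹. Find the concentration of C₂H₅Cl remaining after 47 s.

0.1705 M

Step 1: For a first-order reaction: [C₂H₅Cl] = [C₂H₅Cl]₀ × e^(-kt)
Step 2: [C₂H₅Cl] = 2.86 × e^(-0.06 × 47)
Step 3: [C₂H₅Cl] = 2.86 × e^(-2.82)
Step 4: [C₂H₅Cl] = 2.86 × 0.0596059 = 0.1705 M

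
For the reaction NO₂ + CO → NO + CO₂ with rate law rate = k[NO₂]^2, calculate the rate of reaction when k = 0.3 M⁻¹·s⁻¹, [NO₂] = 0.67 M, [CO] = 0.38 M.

0.1347 M/s

Step 1: The rate law is rate = k[NO₂]^2
Step 2: Note that the rate does not depend on [CO] (zero order in CO).
Step 3: rate = 0.3 × (0.67)^2 = 0.13467 M/s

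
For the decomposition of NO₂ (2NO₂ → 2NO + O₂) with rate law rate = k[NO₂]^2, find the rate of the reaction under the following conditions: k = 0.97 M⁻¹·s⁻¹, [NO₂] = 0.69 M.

0.4618 M/s

Step 1: Identify the rate law: rate = k[NO₂]^2
Step 2: Substitute values: rate = 0.97 × (0.69)^2
Step 3: Calculate: rate = 0.97 × 0.4761 = 0.461817 M/s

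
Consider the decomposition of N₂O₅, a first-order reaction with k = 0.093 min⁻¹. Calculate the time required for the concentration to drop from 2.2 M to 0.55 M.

14.91 min

Step 1: For first-order: t = ln([N₂O₅]₀/[N₂O₅])/k
Step 2: t = ln(2.2/0.55)/0.093
Step 3: t = ln(4)/0.093
Step 4: t = 1.386/0.093 = 14.91 min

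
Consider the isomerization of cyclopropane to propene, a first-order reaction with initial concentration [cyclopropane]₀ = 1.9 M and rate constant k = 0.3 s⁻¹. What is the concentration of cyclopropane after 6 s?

0.3141 M

Step 1: For a first-order reaction: [cyclopropane] = [cyclopropane]₀ × e^(-kt)
Step 2: [cyclopropane] = 1.9 × e^(-0.3 × 6)
Step 3: [cyclopropane] = 1.9 × e^(-1.8)
Step 4: [cyclopropane] = 1.9 × 0.165299 = 0.3141 M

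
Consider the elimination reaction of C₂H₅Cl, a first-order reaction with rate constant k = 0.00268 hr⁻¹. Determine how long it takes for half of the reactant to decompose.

258.6 hr

Step 1: For a first-order reaction, t₁/₂ = ln(2)/k
Step 2: t₁/₂ = ln(2)/0.00268
Step 3: t₁/₂ = 0.6931/0.00268 = 258.6 hr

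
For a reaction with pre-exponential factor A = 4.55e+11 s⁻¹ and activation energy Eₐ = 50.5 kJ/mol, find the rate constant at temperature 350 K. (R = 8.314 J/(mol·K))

1.32e+04 s⁻¹

Step 1: Use the Arrhenius equation: k = A × exp(-Eₐ/RT)
Step 2: Convert Eₐ to J/mol: 50.5 kJ/mol = 50500 J/mol
Step 3: Calculate the exponent: -Eₐ/(RT) = -50500/(8.314 × 350) = -17.35455
Step 4: k = 4.55e+11 × exp(-17.35455)
Step 5: k = 4.55e+11 × 2.90412e-08 = 1.3214e+04 s⁻¹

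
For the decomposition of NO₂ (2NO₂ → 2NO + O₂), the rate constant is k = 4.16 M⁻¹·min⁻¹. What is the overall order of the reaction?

second order (2)

Step 1: The units of k for an nth-order reaction are (concentration)^(1-n)·(time)⁻¹.
Step 2: Here k has units M⁻¹·min⁻¹, so the concentration exponent is -1.
Step 3: 1 - n = -1 ⇒ n = 2. The reaction is second order.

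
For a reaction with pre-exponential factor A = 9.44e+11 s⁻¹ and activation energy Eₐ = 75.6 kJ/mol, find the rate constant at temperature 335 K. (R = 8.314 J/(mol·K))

1.54e+00 s⁻¹

Step 1: Use the Arrhenius equation: k = A × exp(-Eₐ/RT)
Step 2: Convert Eₐ to J/mol: 75.6 kJ/mol = 75600 J/mol
Step 3: Calculate the exponent: -Eₐ/(RT) = -75600/(8.314 × 335) = -27.14357
Step 4: k = 9.44e+11 × exp(-27.14357)
Step 5: k = 9.44e+11 × 1.62816e-12 = 1.5370e+00 s⁻¹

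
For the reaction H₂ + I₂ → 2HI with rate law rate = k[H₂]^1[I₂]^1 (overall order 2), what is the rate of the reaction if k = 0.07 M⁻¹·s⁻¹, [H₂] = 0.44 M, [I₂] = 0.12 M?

0.003696 M/s

Step 1: The rate law is rate = k[H₂]^1[I₂]^1, overall order = 1+1 = 2
Step 2: Substitute values: rate = 0.07 × (0.44)^1 × (0.12)^1
Step 3: rate = 0.07 × 0.44 × 0.12 = 0.003696 M/s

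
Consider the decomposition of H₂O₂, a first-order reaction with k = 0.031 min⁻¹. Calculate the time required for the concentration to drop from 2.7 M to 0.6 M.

48.52 min

Step 1: For first-order: t = ln([H₂O₂]₀/[H₂O₂])/k
Step 2: t = ln(2.7/0.6)/0.031
Step 3: t = ln(4.5)/0.031
Step 4: t = 1.504/0.031 = 48.52 min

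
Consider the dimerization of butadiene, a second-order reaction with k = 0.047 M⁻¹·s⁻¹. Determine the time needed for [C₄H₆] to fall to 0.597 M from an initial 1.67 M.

22.9 s

Step 1: For second-order: t = (1/[C₄H₆] - 1/[C₄H₆]₀)/k
Step 2: t = (1/0.597 - 1/1.67)/0.047
Step 3: t = (1.675 - 0.5988)/0.047
Step 4: t = 1.076/0.047 = 22.9 s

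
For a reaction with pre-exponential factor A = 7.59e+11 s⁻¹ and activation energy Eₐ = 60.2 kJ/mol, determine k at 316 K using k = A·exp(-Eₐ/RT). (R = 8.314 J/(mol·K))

8.49e+01 s⁻¹

Step 1: Use the Arrhenius equation: k = A × exp(-Eₐ/RT)
Step 2: Convert Eₐ to J/mol: 60.2 kJ/mol = 60200 J/mol
Step 3: Calculate the exponent: -Eₐ/(RT) = -60200/(8.314 × 316) = -22.91392
Step 4: k = 7.59e+11 × exp(-22.91392)
Step 5: k = 7.59e+11 × 1.11844e-10 = 8.4890e+01 s⁻¹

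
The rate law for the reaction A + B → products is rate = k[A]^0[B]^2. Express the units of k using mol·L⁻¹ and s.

(mol·L⁻¹)⁻¹·s⁻¹

Step 1: Overall order = 0 + 2 = 2.
Step 2: rate has units mol·L⁻¹·s⁻¹; [A]^0[B]^2 has units (mol·L⁻¹)^2.
Step 3: k = rate/([A]^0[B]^2), so units of k = (mol·L⁻¹)^(1-2)·s⁻¹ = (mol·L⁻¹)⁻¹·s⁻¹.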